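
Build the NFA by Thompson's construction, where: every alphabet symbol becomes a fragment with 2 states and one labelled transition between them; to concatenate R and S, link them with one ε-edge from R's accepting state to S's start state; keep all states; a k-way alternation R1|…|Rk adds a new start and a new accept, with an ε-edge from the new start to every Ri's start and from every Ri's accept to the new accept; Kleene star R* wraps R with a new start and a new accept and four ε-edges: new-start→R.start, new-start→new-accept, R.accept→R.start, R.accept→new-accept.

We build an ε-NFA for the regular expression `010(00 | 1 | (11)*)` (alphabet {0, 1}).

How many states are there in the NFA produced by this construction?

By structural recursion:
Each of the 8 symbol leaves contributes a 2-state fragment.
  00 = 4 states
  11 = 4 states
  (11)* = 6 states
  00 | 1 | (11)* = 14 states
  010(00 | 1 | (11)*) = 20 states

20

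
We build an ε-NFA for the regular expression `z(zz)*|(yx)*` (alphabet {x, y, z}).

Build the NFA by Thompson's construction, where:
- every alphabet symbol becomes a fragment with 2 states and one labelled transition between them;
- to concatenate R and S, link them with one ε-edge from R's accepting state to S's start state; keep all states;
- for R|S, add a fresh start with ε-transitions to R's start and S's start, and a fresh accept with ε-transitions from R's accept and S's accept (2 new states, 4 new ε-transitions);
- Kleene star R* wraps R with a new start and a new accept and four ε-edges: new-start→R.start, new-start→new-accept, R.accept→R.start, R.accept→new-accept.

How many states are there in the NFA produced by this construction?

16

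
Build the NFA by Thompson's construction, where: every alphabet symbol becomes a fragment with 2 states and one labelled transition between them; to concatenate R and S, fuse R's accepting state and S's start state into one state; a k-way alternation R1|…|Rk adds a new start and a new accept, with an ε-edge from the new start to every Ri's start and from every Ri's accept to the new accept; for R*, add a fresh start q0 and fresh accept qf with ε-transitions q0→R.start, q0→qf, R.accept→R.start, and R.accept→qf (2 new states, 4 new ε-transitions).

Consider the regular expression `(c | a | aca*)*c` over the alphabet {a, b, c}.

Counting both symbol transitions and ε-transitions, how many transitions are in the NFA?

20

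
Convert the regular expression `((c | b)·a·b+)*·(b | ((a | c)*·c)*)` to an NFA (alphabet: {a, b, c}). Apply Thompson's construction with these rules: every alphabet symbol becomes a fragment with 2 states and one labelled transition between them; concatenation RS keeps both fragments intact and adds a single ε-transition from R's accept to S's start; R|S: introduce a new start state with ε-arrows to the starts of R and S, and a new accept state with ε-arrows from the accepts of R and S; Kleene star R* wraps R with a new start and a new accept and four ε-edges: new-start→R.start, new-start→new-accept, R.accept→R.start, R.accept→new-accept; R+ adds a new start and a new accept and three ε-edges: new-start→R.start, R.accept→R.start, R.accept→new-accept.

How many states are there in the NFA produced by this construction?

30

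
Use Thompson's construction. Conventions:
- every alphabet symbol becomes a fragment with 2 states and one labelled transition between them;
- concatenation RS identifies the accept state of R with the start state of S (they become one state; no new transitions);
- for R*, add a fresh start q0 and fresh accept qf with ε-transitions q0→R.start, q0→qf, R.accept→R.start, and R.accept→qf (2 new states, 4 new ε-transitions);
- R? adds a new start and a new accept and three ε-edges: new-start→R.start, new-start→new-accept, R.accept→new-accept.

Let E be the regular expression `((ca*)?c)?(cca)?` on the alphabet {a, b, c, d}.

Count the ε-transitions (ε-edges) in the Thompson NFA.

13

Per subexpression:
Each of the 6 symbol leaves contributes 0 ε-transitions.
  a* = 4 ε-transitions
  ca* = 4 ε-transitions
  (ca*)? = 7 ε-transitions
  (ca*)?c = 7 ε-transitions
  ((ca*)?c)? = 10 ε-transitions
  cca = 0 ε-transitions
  (cca)? = 3 ε-transitions
  ((ca*)?c)?(cca)? = 13 ε-transitions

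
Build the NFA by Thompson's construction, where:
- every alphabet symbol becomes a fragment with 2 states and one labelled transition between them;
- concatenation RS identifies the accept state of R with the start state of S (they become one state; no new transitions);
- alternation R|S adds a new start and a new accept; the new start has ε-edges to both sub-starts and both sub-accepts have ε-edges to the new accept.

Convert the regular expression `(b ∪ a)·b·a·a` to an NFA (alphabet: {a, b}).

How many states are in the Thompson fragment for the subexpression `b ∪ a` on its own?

Fragment for `b ∪ a`:
Each of the 2 symbol leaves contributes a 2-state fragment.
  b ∪ a — 6 states

6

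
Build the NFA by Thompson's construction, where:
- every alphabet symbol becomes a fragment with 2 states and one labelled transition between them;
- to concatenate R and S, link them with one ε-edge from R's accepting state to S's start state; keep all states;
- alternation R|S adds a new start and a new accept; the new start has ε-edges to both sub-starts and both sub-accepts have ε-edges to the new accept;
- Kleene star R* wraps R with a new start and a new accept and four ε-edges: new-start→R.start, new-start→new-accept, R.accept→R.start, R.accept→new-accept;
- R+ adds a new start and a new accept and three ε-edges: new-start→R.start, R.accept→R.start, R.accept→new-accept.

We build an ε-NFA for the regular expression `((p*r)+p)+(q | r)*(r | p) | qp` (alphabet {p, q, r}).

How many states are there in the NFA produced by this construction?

Building bottom-up:
Each of the 9 symbol leaves contributes a 2-state fragment.
  p* — 4 states
  p*r — 6 states
  (p*r)+ — 8 states
  (p*r)+p — 10 states
  ((p*r)+p)+ — 12 states
  q | r — 6 states
  (q | r)* — 8 states
  r | p — 6 states
  ((p*r)+p)+(q | r)*(r | p) — 26 states
  qp — 4 states
  ((p*r)+p)+(q | r)*(r | p) | qp — 32 states

32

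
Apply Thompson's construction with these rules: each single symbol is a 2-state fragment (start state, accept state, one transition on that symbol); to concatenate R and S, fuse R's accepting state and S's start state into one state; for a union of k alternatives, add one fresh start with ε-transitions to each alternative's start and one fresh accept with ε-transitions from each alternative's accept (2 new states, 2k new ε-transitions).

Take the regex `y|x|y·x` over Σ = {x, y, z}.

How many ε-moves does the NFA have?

6

Per subexpression:
Each of the 4 symbol leaves contributes 0 ε-transitions.
  y·x = 0 ε-transitions
  y|x|y·x = 6 ε-transitions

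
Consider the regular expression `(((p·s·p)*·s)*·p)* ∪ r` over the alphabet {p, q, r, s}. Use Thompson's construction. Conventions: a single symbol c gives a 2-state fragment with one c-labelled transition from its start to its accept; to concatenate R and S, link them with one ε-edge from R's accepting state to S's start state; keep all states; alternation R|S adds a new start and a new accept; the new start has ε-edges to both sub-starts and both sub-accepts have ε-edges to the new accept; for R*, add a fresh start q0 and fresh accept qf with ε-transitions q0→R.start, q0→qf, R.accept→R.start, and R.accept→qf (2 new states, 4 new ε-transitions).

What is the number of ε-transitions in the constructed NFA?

20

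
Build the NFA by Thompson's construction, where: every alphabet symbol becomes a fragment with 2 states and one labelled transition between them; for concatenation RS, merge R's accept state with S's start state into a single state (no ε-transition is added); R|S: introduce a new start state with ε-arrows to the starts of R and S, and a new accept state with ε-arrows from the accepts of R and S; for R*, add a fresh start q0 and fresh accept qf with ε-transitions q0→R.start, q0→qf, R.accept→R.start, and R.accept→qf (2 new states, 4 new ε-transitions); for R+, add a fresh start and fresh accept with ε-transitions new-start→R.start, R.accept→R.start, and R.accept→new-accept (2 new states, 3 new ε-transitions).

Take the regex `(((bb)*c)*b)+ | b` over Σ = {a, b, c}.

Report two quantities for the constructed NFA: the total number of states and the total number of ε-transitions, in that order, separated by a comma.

Building bottom-up:
Each of the 5 symbol leaves contributes 2 states and 0 ε-transitions.
  bb — 3 states, 0 ε-transitions
  (bb)* — 5 states, 4 ε-transitions
  (bb)*c — 6 states, 4 ε-transitions
  ((bb)*c)* — 8 states, 8 ε-transitions
  ((bb)*c)*b — 9 states, 8 ε-transitions
  (((bb)*c)*b)+ — 11 states, 11 ε-transitions
  (((bb)*c)*b)+ | b — 15 states, 15 ε-transitions

15, 15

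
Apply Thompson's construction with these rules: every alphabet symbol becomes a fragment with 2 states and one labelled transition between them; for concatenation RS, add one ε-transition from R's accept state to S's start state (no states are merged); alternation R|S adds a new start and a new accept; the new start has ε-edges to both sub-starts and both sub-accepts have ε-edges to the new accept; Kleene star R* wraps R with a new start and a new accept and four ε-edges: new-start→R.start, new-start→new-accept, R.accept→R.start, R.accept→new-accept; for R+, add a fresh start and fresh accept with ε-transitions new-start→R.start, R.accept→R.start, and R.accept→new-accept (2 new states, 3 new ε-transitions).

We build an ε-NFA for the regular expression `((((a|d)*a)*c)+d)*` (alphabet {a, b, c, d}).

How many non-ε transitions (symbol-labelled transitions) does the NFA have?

Bottom-up over the parse tree:
Each of the 5 symbol leaves contributes exactly 1 symbol transition.
  a|d = 2 symbol transitions
  (a|d)* = 2 symbol transitions
  (a|d)*a = 3 symbol transitions
  ((a|d)*a)* = 3 symbol transitions
  ((a|d)*a)*c = 4 symbol transitions
  (((a|d)*a)*c)+ = 4 symbol transitions
  (((a|d)*a)*c)+d = 5 symbol transitions
  ((((a|d)*a)*c)+d)* = 5 symbol transitions

5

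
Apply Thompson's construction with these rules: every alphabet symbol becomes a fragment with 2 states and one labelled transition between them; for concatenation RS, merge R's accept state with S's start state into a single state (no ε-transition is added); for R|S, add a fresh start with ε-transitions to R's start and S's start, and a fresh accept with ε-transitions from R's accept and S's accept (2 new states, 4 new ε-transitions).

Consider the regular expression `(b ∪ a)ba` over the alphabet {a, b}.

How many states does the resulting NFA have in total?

8

Bottom-up over the parse tree:
Each of the 4 symbol leaves contributes a 2-state fragment.
  b ∪ a — 6 states
  (b ∪ a)ba — 8 states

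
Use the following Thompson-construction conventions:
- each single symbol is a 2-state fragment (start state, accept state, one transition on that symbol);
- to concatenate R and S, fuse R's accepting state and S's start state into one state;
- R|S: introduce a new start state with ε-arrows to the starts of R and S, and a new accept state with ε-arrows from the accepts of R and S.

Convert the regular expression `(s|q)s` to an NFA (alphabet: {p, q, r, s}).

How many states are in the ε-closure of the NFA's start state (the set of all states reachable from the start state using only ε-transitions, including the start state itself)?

Compute the ε-closure size of each fragment's start state recursively; a symbol fragment's start has no outgoing ε-edge, so its closure is just itself (size 1).
  s|q → new start ε-reaches every alternative's start; none of them accept ε, so the new accept is not reached: |closure| = 1 + 1 + 1 = 3
  (s|q)s → |closure| equals the left operand's closure size = 3 (its accept is not ε-reachable, so the closure stops there)

3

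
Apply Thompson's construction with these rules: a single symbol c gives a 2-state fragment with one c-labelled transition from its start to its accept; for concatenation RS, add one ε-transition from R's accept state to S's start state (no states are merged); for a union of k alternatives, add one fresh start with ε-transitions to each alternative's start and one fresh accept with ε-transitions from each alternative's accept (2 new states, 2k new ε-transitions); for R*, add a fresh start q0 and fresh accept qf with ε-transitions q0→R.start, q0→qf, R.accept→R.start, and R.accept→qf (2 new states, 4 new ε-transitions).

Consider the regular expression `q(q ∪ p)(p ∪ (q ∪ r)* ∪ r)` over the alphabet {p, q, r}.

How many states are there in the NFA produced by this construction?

22

By structural recursion:
Each of the 7 symbol leaves contributes a 2-state fragment.
  q ∪ p → 6 states
  q ∪ r → 6 states
  (q ∪ r)* → 8 states
  p ∪ (q ∪ r)* ∪ r → 14 states
  q(q ∪ p)(p ∪ (q ∪ r)* ∪ r) → 22 states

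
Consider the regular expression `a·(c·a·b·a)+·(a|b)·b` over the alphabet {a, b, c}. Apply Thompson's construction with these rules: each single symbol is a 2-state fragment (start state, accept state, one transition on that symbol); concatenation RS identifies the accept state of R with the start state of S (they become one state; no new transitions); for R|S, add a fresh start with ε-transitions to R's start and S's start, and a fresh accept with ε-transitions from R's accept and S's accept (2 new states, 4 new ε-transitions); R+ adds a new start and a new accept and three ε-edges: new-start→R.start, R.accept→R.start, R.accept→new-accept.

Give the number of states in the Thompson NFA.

14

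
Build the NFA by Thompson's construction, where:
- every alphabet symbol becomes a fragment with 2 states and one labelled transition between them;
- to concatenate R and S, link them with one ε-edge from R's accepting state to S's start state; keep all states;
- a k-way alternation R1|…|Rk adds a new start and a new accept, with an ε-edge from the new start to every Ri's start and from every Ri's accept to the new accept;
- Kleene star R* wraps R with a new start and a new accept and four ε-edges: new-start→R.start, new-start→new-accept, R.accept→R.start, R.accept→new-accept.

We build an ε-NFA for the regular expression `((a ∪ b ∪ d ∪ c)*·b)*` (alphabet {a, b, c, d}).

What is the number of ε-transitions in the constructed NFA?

17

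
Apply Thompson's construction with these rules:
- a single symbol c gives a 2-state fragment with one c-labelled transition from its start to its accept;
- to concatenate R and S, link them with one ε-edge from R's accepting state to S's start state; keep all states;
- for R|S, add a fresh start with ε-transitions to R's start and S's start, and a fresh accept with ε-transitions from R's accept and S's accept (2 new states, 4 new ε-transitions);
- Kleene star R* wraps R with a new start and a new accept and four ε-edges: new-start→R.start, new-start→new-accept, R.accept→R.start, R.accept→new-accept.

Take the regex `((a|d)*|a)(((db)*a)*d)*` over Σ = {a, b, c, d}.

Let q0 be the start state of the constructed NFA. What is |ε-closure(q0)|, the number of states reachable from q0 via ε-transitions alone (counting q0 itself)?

17

Compute the ε-closure size of each fragment's start state recursively; a symbol fragment's start has no outgoing ε-edge, so its closure is just itself (size 1).
  a|d : C = 1 + 1 + 1 = 3 (the new accept is not ε-reachable since no branch accepts ε)
  (a|d)* : new start has ε-edges to the inner start and to the new accept, so C = 2 + 3 = 5
  (a|d)*|a : C = 1 (new start) + (5 + 1) + 1 (new accept, since some branch ε-reaches its own accept) = 8
  db : same as the first factor's closure: C = 1
  (db)* : new start has ε-edges to the inner start and to the new accept, so C = 2 + 1 = 3
  (db)*a : C = 3 + 1 = 4 (closure spills across the concat boundary because the left factor accepts ε)
  ((db)*a)* : new start has ε-edges to the inner start and to the new accept, so C = 2 + 4 = 6
  ((db)*a)*d : C = 6 + 1 = 7 (closure spills across the concat boundary because the left factor accepts ε)
  (((db)*a)*d)* : C = 1 (new start) + 7 (body) + 1 (new accept) = 9
  ((a|d)*|a)(((db)*a)*d)* : C = 8 + 9 = 17 (closure spills across the concat boundary because the left factor accepts ε)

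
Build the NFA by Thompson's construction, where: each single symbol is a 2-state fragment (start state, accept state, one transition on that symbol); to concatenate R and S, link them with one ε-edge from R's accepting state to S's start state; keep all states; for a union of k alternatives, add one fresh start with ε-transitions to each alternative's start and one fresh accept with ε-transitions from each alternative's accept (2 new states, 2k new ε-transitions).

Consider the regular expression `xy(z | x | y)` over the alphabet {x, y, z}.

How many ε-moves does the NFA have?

8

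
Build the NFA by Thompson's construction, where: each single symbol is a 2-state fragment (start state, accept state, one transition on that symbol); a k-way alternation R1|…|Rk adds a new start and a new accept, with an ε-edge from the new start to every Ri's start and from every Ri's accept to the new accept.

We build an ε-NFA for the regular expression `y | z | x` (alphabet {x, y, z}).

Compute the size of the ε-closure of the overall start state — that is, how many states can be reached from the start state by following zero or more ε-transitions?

4

Let C(F) = |ε-closure(F.start)| within fragment F, and note whether F accepts ε. Symbol fragments have C = 1 and do not accept ε. Then:
  y | z | x → new start ε-reaches every alternative's start; none of them accept ε, so the new accept is not reached: |closure| = 1 + 1 + 1 + 1 = 4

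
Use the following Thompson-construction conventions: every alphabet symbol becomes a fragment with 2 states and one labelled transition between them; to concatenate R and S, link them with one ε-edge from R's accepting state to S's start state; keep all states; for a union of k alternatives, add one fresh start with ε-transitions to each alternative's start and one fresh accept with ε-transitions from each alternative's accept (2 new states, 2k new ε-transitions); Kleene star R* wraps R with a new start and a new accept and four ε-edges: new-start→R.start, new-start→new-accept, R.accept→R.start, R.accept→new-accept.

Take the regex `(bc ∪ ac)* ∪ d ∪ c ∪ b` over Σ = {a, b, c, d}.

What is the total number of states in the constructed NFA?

Building bottom-up:
Each of the 7 symbol leaves contributes a 2-state fragment.
  bc = 4 states
  ac = 4 states
  bc ∪ ac = 10 states
  (bc ∪ ac)* = 12 states
  (bc ∪ ac)* ∪ d ∪ c ∪ b = 20 states

20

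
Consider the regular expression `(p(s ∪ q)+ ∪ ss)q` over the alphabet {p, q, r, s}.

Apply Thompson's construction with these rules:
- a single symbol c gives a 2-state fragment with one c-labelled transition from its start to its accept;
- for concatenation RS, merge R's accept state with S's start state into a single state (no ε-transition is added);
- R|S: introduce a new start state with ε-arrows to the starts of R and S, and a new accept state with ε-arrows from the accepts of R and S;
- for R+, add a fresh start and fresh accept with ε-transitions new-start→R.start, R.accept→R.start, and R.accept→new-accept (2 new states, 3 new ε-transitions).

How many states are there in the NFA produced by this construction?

Recursing over subexpressions:
Each of the 6 symbol leaves contributes a 2-state fragment.
  s ∪ q → 6 states
  (s ∪ q)+ → 8 states
  p(s ∪ q)+ → 9 states
  ss → 3 states
  p(s ∪ q)+ ∪ ss → 14 states
  (p(s ∪ q)+ ∪ ss)q → 15 states

15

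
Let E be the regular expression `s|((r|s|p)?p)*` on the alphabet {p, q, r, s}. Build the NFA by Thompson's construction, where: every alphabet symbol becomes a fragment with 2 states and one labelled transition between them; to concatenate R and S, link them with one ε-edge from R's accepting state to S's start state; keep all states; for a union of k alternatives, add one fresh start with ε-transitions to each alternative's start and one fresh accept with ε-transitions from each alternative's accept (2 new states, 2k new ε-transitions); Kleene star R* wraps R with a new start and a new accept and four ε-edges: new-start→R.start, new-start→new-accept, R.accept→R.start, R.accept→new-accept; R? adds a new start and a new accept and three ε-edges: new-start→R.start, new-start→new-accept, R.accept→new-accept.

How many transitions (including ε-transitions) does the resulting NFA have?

23

Building bottom-up:
Each of the 5 symbol leaves contributes 1 transition (1 symbol, 0 ε).
  r|s|p : 9 transitions (3 symbol, 6 ε)
  (r|s|p)? : 12 transitions (3 symbol, 9 ε)
  (r|s|p)?p : 14 transitions (4 symbol, 10 ε)
  ((r|s|p)?p)* : 18 transitions (4 symbol, 14 ε)
  s|((r|s|p)?p)* : 23 transitions (5 symbol, 18 ε)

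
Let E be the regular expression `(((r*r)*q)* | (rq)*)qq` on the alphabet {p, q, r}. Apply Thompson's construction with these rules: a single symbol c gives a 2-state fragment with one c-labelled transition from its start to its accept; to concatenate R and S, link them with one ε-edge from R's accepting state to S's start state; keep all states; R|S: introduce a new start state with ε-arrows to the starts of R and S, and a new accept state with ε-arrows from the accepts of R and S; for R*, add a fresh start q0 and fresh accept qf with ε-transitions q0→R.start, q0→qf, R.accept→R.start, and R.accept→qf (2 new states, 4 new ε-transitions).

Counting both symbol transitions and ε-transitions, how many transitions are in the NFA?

Building bottom-up:
Each of the 7 symbol leaves contributes 1 transition (1 symbol, 0 ε).
  r* → 5 transitions (1 symbol, 4 ε)
  r*r → 7 transitions (2 symbol, 5 ε)
  (r*r)* → 11 transitions (2 symbol, 9 ε)
  (r*r)*q → 13 transitions (3 symbol, 10 ε)
  ((r*r)*q)* → 17 transitions (3 symbol, 14 ε)
  rq → 3 transitions (2 symbol, 1 ε)
  (rq)* → 7 transitions (2 symbol, 5 ε)
  ((r*r)*q)* | (rq)* → 28 transitions (5 symbol, 23 ε)
  (((r*r)*q)* | (rq)*)qq → 32 transitions (7 symbol, 25 ε)

32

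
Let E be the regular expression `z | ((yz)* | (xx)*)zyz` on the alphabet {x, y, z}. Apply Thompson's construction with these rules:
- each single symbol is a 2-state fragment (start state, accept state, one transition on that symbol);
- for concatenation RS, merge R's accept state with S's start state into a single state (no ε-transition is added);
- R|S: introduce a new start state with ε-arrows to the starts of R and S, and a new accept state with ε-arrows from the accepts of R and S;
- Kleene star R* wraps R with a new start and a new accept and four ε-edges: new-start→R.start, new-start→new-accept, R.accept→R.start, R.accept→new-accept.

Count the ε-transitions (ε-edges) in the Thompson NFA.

16

Per subexpression:
Each of the 8 symbol leaves contributes 0 ε-transitions.
  yz : 0 ε-transitions
  (yz)* : 4 ε-transitions
  xx : 0 ε-transitions
  (xx)* : 4 ε-transitions
  (yz)* | (xx)* : 12 ε-transitions
  ((yz)* | (xx)*)zyz : 12 ε-transitions
  z | ((yz)* | (xx)*)zyz : 16 ε-transitions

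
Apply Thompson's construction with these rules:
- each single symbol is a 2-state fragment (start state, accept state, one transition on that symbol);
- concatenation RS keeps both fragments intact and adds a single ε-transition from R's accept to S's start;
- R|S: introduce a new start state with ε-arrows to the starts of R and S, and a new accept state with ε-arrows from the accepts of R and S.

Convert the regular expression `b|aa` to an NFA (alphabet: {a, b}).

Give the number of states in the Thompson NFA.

8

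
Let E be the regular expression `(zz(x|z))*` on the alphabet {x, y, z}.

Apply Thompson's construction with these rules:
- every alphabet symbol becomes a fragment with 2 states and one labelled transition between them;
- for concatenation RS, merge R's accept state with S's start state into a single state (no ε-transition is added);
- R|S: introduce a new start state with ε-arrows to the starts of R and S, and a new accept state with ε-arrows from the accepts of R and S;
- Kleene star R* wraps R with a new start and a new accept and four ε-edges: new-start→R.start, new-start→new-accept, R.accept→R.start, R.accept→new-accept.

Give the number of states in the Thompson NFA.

10

Building bottom-up:
Each of the 4 symbol leaves contributes a 2-state fragment.
  x|z = 6 states
  zz(x|z) = 8 states
  (zz(x|z))* = 10 states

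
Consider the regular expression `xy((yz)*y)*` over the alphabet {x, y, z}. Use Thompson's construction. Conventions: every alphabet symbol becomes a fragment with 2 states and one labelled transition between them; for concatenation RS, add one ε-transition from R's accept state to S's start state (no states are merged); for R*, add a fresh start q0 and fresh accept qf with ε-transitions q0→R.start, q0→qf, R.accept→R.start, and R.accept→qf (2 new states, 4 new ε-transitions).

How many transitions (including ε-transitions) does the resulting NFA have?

17

Per subexpression:
Each of the 5 symbol leaves contributes 1 transition (1 symbol, 0 ε).
  yz → 3 transitions (2 symbol, 1 ε)
  (yz)* → 7 transitions (2 symbol, 5 ε)
  (yz)*y → 9 transitions (3 symbol, 6 ε)
  ((yz)*y)* → 13 transitions (3 symbol, 10 ε)
  xy((yz)*y)* → 17 transitions (5 symbol, 12 ε)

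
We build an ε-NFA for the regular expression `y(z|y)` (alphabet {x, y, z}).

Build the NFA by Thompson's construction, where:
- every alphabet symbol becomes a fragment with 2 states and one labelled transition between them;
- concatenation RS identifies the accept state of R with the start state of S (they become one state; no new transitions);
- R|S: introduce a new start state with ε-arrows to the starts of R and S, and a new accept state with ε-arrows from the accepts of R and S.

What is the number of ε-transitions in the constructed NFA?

4

Per subexpression:
Each of the 3 symbol leaves contributes 0 ε-transitions.
  z|y : 4 ε-transitions
  y(z|y) : 4 ε-transitions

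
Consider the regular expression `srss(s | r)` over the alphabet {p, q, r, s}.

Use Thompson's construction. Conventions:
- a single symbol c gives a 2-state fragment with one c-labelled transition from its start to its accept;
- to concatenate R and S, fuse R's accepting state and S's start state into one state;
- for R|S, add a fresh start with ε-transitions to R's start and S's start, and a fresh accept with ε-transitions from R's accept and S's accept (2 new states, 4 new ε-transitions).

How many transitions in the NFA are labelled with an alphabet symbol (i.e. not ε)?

Bottom-up over the parse tree:
Each of the 6 symbol leaves contributes exactly 1 symbol transition.
  s | r : 2 symbol transitions
  srss(s | r) : 6 symbol transitions

6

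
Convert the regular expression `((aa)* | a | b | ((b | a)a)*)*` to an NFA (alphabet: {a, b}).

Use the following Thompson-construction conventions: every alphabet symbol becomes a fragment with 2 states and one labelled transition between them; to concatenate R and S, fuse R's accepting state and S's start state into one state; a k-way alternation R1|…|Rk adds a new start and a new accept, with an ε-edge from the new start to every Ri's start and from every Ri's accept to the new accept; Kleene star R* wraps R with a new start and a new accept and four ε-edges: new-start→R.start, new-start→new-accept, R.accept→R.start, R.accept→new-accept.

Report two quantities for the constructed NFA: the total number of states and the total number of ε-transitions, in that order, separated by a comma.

Per subexpression:
Each of the 7 symbol leaves contributes 2 states and 0 ε-transitions.
  aa : 3 states, 0 ε-transitions
  (aa)* : 5 states, 4 ε-transitions
  b | a : 6 states, 4 ε-transitions
  (b | a)a : 7 states, 4 ε-transitions
  ((b | a)a)* : 9 states, 8 ε-transitions
  (aa)* | a | b | ((b | a)a)* : 20 states, 20 ε-transitions
  ((aa)* | a | b | ((b | a)a)*)* : 22 states, 24 ε-transitions

22, 24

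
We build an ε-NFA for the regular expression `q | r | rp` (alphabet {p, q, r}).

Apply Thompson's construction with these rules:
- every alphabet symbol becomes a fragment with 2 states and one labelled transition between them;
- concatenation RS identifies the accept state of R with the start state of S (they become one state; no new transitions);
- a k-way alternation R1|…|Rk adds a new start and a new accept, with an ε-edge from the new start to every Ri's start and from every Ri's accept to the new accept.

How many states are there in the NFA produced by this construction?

9

Bottom-up over the parse tree:
Each of the 4 symbol leaves contributes a 2-state fragment.
  rp — 3 states
  q | r | rp — 9 states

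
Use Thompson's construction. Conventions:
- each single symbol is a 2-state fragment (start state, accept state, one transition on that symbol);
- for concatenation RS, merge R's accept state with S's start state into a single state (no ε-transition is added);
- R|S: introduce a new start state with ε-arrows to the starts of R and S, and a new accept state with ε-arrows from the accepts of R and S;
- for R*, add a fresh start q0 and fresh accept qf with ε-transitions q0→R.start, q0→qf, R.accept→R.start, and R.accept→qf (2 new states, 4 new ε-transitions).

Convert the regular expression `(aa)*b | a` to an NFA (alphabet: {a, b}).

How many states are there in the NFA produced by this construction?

10

Bottom-up over the parse tree:
Each of the 4 symbol leaves contributes a 2-state fragment.
  aa — 3 states
  (aa)* — 5 states
  (aa)*b — 6 states
  (aa)*b | a — 10 states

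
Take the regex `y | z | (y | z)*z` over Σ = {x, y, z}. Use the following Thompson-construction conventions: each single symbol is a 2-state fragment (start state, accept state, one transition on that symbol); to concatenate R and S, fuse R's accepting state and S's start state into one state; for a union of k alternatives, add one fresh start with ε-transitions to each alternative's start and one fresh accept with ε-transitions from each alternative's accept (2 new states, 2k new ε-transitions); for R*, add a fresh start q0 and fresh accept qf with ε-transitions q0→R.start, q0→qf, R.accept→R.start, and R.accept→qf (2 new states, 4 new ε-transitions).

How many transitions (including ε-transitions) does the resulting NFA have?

19

Recursing over subexpressions:
Each of the 5 symbol leaves contributes 1 transition (1 symbol, 0 ε).
  y | z → 6 transitions (2 symbol, 4 ε)
  (y | z)* → 10 transitions (2 symbol, 8 ε)
  (y | z)*z → 11 transitions (3 symbol, 8 ε)
  y | z | (y | z)*z → 19 transitions (5 symbol, 14 ε)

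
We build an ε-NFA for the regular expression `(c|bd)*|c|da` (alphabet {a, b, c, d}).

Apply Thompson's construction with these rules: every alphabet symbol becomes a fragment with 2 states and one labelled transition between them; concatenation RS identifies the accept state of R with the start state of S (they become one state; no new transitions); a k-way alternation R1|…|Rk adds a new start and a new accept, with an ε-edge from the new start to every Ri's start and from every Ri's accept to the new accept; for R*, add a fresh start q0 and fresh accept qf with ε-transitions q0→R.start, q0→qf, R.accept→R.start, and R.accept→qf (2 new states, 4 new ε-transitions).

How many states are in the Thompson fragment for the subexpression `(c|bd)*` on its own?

9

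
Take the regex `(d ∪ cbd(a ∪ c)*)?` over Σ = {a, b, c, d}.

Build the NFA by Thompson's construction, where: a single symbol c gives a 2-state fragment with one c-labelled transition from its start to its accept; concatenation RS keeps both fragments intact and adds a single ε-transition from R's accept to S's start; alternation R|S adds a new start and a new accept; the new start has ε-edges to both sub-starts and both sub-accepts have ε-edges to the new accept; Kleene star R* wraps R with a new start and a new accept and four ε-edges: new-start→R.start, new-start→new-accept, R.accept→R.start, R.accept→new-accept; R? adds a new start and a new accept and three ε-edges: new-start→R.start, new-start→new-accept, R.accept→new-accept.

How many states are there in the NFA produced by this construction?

20

Recursing over subexpressions:
Each of the 6 symbol leaves contributes a 2-state fragment.
  a ∪ c : 6 states
  (a ∪ c)* : 8 states
  cbd(a ∪ c)* : 14 states
  d ∪ cbd(a ∪ c)* : 18 states
  (d ∪ cbd(a ∪ c)*)? : 20 states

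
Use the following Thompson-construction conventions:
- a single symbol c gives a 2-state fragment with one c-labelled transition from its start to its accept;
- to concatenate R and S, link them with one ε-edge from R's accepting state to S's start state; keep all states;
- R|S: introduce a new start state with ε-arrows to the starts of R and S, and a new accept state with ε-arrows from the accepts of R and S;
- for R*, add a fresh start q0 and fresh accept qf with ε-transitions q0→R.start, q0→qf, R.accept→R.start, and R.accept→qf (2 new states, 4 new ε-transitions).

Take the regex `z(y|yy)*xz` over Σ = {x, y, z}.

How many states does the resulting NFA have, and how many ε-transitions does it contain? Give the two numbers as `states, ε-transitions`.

Building bottom-up:
Each of the 6 symbol leaves contributes 2 states and 0 ε-transitions.
  yy : 4 states, 1 ε-transition
  y|yy : 8 states, 5 ε-transitions
  (y|yy)* : 10 states, 9 ε-transitions
  z(y|yy)*xz : 16 states, 12 ε-transitions

16, 12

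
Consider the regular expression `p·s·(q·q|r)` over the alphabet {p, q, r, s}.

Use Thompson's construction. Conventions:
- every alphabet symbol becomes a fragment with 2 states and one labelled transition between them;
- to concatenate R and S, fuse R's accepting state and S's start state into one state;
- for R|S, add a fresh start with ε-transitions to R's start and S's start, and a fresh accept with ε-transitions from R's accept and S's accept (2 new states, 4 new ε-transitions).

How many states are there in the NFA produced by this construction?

9

Bottom-up over the parse tree:
Each of the 5 symbol leaves contributes a 2-state fragment.
  q·q = 3 states
  q·q|r = 7 states
  p·s·(q·q|r) = 9 states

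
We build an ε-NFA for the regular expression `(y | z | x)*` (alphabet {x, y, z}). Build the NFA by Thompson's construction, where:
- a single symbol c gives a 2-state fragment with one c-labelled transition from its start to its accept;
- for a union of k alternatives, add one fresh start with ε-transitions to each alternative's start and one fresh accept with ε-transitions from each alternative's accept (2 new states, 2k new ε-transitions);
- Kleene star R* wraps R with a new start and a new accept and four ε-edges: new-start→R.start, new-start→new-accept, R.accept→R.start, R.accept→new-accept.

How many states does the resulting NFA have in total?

Per subexpression:
Each of the 3 symbol leaves contributes a 2-state fragment.
  y | z | x — 8 states
  (y | z | x)* — 10 states

10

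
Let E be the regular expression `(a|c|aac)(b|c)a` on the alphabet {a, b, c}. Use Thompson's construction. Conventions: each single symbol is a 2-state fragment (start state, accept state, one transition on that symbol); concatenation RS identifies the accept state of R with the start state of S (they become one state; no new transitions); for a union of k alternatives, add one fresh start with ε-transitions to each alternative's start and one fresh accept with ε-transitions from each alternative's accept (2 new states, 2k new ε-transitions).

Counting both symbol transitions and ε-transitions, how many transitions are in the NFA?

Bottom-up over the parse tree:
Each of the 8 symbol leaves contributes 1 transition (1 symbol, 0 ε).
  aac = 3 transitions (3 symbol, 0 ε)
  a|c|aac = 11 transitions (5 symbol, 6 ε)
  b|c = 6 transitions (2 symbol, 4 ε)
  (a|c|aac)(b|c)a = 18 transitions (8 symbol, 10 ε)

18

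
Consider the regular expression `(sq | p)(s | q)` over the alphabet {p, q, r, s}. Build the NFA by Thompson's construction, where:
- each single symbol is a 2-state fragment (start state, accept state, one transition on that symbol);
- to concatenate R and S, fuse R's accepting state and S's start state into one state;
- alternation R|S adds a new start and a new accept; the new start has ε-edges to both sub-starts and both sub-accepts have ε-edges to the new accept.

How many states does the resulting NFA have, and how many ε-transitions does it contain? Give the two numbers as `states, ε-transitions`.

Recursing over subexpressions:
Each of the 5 symbol leaves contributes 2 states and 0 ε-transitions.
  sq = 3 states, 0 ε-transitions
  sq | p = 7 states, 4 ε-transitions
  s | q = 6 states, 4 ε-transitions
  (sq | p)(s | q) = 12 states, 8 ε-transitions

12, 8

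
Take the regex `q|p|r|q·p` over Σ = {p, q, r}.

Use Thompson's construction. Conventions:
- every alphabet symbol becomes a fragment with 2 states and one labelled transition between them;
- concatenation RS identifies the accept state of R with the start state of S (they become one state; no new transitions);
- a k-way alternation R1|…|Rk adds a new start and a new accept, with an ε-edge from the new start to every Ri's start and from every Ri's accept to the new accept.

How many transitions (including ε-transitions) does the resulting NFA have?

Bottom-up over the parse tree:
Each of the 5 symbol leaves contributes 1 transition (1 symbol, 0 ε).
  q·p — 2 transitions (2 symbol, 0 ε)
  q|p|r|q·p — 13 transitions (5 symbol, 8 ε)

13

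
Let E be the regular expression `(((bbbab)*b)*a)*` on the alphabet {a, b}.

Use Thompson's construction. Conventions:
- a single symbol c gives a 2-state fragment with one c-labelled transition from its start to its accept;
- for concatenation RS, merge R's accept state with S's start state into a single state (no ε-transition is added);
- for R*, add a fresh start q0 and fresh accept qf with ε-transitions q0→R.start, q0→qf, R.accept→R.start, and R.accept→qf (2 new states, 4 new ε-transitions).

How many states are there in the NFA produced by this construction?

14

Building bottom-up:
Each of the 7 symbol leaves contributes a 2-state fragment.
  bbbab — 6 states
  (bbbab)* — 8 states
  (bbbab)*b — 9 states
  ((bbbab)*b)* — 11 states
  ((bbbab)*b)*a — 12 states
  (((bbbab)*b)*a)* — 14 states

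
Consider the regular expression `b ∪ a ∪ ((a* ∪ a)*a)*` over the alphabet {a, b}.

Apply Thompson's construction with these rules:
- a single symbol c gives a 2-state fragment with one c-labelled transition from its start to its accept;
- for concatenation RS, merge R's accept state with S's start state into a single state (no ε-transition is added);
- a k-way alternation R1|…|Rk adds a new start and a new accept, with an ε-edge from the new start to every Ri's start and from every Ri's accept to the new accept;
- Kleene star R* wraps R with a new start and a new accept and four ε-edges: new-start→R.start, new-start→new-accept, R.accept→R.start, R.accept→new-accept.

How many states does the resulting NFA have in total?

19

Per subexpression:
Each of the 5 symbol leaves contributes a 2-state fragment.
  a* — 4 states
  a* ∪ a — 8 states
  (a* ∪ a)* — 10 states
  (a* ∪ a)*a — 11 states
  ((a* ∪ a)*a)* — 13 states
  b ∪ a ∪ ((a* ∪ a)*a)* — 19 states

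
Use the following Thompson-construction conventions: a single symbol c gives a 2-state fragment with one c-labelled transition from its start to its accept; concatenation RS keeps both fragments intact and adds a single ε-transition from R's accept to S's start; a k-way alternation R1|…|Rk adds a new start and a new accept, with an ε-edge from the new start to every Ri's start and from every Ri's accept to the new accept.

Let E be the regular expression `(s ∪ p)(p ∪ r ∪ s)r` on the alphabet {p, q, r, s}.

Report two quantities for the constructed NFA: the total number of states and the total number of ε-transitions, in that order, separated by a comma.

16, 12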